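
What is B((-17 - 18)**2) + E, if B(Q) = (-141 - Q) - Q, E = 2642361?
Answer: 2639770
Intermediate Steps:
B(Q) = -141 - 2*Q
B((-17 - 18)**2) + E = (-141 - 2*(-17 - 18)**2) + 2642361 = (-141 - 2*(-35)**2) + 2642361 = (-141 - 2*1225) + 2642361 = (-141 - 2450) + 2642361 = -2591 + 2642361 = 2639770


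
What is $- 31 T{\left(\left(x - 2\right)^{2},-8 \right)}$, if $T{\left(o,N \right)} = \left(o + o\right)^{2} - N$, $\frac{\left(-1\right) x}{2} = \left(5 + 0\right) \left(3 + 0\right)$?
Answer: $-130023672$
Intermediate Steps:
$x = -30$ ($x = - 2 \left(5 + 0\right) \left(3 + 0\right) = - 2 \cdot 5 \cdot 3 = \left(-2\right) 15 = -30$)
$T{\left(o,N \right)} = - N + 4 o^{2}$ ($T{\left(o,N \right)} = \left(2 o\right)^{2} - N = 4 o^{2} - N = - N + 4 o^{2}$)
$- 31 T{\left(\left(x - 2\right)^{2},-8 \right)} = - 31 \left(\left(-1\right) \left(-8\right) + 4 \left(\left(-30 - 2\right)^{2}\right)^{2}\right) = - 31 \left(8 + 4 \left(\left(-32\right)^{2}\right)^{2}\right) = - 31 \left(8 + 4 \cdot 1024^{2}\right) = - 31 \left(8 + 4 \cdot 1048576\right) = - 31 \left(8 + 4194304\right) = \left(-31\right) 4194312 = -130023672$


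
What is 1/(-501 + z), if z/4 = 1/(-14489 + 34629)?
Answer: -5035/2522534 ≈ -0.0019960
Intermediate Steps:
z = 1/5035 (z = 4/(-14489 + 34629) = 4/20140 = 4*(1/20140) = 1/5035 ≈ 0.00019861)
1/(-501 + z) = 1/(-501 + 1/5035) = 1/(-2522534/5035) = -5035/2522534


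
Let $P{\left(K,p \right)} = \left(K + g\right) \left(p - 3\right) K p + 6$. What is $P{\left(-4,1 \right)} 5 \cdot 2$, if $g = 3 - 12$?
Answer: $-980$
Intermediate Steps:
$g = -9$ ($g = 3 - 12 = -9$)
$P{\left(K,p \right)} = 6 + K p \left(-9 + K\right) \left(-3 + p\right)$ ($P{\left(K,p \right)} = \left(K - 9\right) \left(p - 3\right) K p + 6 = \left(-9 + K\right) \left(-3 + p\right) K p + 6 = K \left(-9 + K\right) \left(-3 + p\right) p + 6 = K p \left(-9 + K\right) \left(-3 + p\right) + 6 = 6 + K p \left(-9 + K\right) \left(-3 + p\right)$)
$P{\left(-4,1 \right)} 5 \cdot 2 = \left(6 + \left(-4\right)^{2} \cdot 1^{2} - - 36 \cdot 1^{2} - 3 \left(-4\right)^{2} + 27 \left(-4\right) 1\right) 5 \cdot 2 = \left(6 + 16 \cdot 1 - \left(-36\right) 1 - 3 \cdot 16 - 108\right) 5 \cdot 2 = \left(6 + 16 + 36 - 48 - 108\right) 5 \cdot 2 = \left(-98\right) 5 \cdot 2 = \left(-490\right) 2 = -980$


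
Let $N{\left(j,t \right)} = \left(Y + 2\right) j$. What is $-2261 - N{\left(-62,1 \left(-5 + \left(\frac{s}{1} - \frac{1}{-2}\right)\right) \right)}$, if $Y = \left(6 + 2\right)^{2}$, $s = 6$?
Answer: $1831$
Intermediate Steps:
$Y = 64$ ($Y = 8^{2} = 64$)
$N{\left(j,t \right)} = 66 j$ ($N{\left(j,t \right)} = \left(64 + 2\right) j = 66 j$)
$-2261 - N{\left(-62,1 \left(-5 + \left(\frac{s}{1} - \frac{1}{-2}\right)\right) \right)} = -2261 - 66 \left(-62\right) = -2261 - -4092 = -2261 + 4092 = 1831$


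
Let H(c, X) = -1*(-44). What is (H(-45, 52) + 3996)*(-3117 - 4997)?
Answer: -32780560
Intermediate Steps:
H(c, X) = 44
(H(-45, 52) + 3996)*(-3117 - 4997) = (44 + 3996)*(-3117 - 4997) = 4040*(-8114) = -32780560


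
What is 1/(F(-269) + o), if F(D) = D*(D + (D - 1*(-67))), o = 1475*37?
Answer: 1/181274 ≈ 5.5165e-6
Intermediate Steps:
o = 54575
F(D) = D*(67 + 2*D) (F(D) = D*(D + (D + 67)) = D*(D + (67 + D)) = D*(67 + 2*D))
1/(F(-269) + o) = 1/(-269*(67 + 2*(-269)) + 54575) = 1/(-269*(67 - 538) + 54575) = 1/(-269*(-471) + 54575) = 1/(126699 + 54575) = 1/181274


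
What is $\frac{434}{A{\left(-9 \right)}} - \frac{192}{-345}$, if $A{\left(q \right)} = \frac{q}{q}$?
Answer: $\frac{49974}{115} \approx 434.56$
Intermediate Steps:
$A{\left(q \right)} = 1$
$\frac{434}{A{\left(-9 \right)}} - \frac{192}{-345} = \frac{434}{1} - \frac{192}{-345} = 434 \cdot 1 - - \frac{64}{115} = 434 + \frac{64}{115} = \frac{49974}{115}$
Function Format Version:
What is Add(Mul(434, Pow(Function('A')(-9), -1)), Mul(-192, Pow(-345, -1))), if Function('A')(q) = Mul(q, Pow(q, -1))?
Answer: Rational(49974, 115) ≈ 434.56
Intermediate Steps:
Function('A')(q) = 1
Add(Mul(434, Pow(Function('A')(-9), -1)), Mul(-192, Pow(-345, -1))) = Add(Mul(434, Pow(1, -1)), Mul(-192, Pow(-345, -1))) = Add(Mul(434, 1), Mul(-192, Rational(-1, 345))) = Add(434, Rational(64, 115)) = Rational(49974, 115)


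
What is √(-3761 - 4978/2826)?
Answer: I*√834734774/471 ≈ 61.341*I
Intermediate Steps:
√(-3761 - 4978/2826) = √(-3761 - 4978*1/2826) = √(-3761 - 2489/1413) = √(-5316782/1413) = I*√834734774/471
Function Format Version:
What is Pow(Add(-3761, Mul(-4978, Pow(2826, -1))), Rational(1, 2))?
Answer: Mul(Rational(1, 471), I, Pow(834734774, Rational(1, 2))) ≈ Mul(61.341, I)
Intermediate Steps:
Pow(Add(-3761, Mul(-4978, Pow(2826, -1))), Rational(1, 2)) = Pow(Add(-3761, Mul(-4978, Rational(1, 2826))), Rational(1, 2)) = Pow(Add(-3761, Rational(-2489, 1413)), Rational(1, 2)) = Pow(Rational(-5316782, 1413), Rational(1, 2)) = Mul(Rational(1, 471), I, Pow(834734774, Rational(1, 2)))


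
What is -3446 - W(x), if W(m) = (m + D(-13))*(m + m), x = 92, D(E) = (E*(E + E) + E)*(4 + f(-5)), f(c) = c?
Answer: 39426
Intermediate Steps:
D(E) = -E - 2*E² (D(E) = (E*(E + E) + E)*(4 - 5) = (E*(2*E) + E)*(-1) = (2*E² + E)*(-1) = (E + 2*E²)*(-1) = -E - 2*E²)
W(m) = 2*m*(-325 + m) (W(m) = (m - 13*(-1 - 2*(-13)))*(m + m) = (m - 13*(-1 + 26))*(2*m) = (m - 13*25)*(2*m) = (m - 325)*(2*m) = (-325 + m)*(2*m) = 2*m*(-325 + m))
-3446 - W(x) = -3446 - 2*92*(-325 + 92) = -3446 - 2*92*(-233) = -3446 - 1*(-42872) = -3446 + 42872 = 39426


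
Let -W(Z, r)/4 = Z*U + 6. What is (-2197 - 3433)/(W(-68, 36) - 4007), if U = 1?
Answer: 5630/3759 ≈ 1.4977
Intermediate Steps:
W(Z, r) = -24 - 4*Z (W(Z, r) = -4*(Z*1 + 6) = -4*(Z + 6) = -4*(6 + Z) = -24 - 4*Z)
(-2197 - 3433)/(W(-68, 36) - 4007) = (-2197 - 3433)/((-24 - 4*(-68)) - 4007) = -5630/((-24 + 272) - 4007) = -5630/(248 - 4007) = -5630/(-3759) = -5630*(-1/3759) = 5630/3759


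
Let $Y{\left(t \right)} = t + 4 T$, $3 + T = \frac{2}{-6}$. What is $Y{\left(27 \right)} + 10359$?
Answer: $\frac{31118}{3} \approx 10373.0$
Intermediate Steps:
$T = - \frac{10}{3}$ ($T = -3 + \frac{2}{-6} = -3 + 2 \left(- \frac{1}{6}\right) = -3 - \frac{1}{3} = - \frac{10}{3} \approx -3.3333$)
$Y{\left(t \right)} = - \frac{40}{3} + t$ ($Y{\left(t \right)} = t + 4 \left(- \frac{10}{3}\right) = t - \frac{40}{3} = - \frac{40}{3} + t$)
$Y{\left(27 \right)} + 10359 = \left(- \frac{40}{3} + 27\right) + 10359 = \frac{41}{3} + 10359 = \frac{31118}{3}$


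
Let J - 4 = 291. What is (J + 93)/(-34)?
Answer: -194/17 ≈ -11.412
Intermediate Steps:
J = 295 (J = 4 + 291 = 295)
(J + 93)/(-34) = (295 + 93)/(-34) = 388*(-1/34) = -194/17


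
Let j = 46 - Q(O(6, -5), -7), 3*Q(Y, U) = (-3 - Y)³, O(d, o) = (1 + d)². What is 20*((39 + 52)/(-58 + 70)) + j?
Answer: 47067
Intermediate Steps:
Q(Y, U) = (-3 - Y)³/3
j = 140746/3 (j = 46 - (-1)*(3 + (1 + 6)²)³/3 = 46 - (-1)*(3 + 7²)³/3 = 46 - (-1)*(3 + 49)³/3 = 46 - (-1)*52³/3 = 46 - (-1)*140608/3 = 46 - 1*(-140608/3) = 46 + 140608/3 = 140746/3 ≈ 46915.)
20*((39 + 52)/(-58 + 70)) + j = 20*((39 + 52)/(-58 + 70)) + 140746/3 = 20*(91/12) + 140746/3 = 455/3 + 140746/3 = 47067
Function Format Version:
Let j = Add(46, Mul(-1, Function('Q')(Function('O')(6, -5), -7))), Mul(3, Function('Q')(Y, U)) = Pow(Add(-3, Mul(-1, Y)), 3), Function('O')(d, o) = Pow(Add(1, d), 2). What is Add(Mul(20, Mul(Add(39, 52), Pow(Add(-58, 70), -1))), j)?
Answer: 47067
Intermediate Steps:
Function('Q')(Y, U) = Mul(Rational(1, 3), Pow(Add(-3, Mul(-1, Y)), 3))
j = Rational(140746, 3) (j = Add(46, Mul(-1, Mul(Rational(-1, 3), Pow(Add(3, Pow(Add(1, 6), 2)), 3)))) = Add(46, Mul(-1, Mul(Rational(-1, 3), Pow(Add(3, Pow(7, 2)), 3)))) = Add(46, Mul(-1, Mul(Rational(-1, 3), Pow(Add(3, 49), 3)))) = Add(46, Mul(-1, Mul(Rational(-1, 3), Pow(52, 3)))) = Add(46, Mul(-1, Mul(Rational(-1, 3), 140608))) = Add(46, Mul(-1, Rational(-140608, 3))) = Add(46, Rational(140608, 3)) = Rational(140746, 3) ≈ 46915.)
Add(Mul(20, Mul(Add(39, 52), Pow(Add(-58, 70), -1))), j) = Add(Mul(20, Mul(Add(39, 52), Pow(Add(-58, 70), -1))), Rational(140746, 3)) = Add(Mul(20, Mul(91, Pow(12, -1))), Rational(140746, 3)) = Add(Mul(20, Mul(91, Rational(1, 12))), Rational(140746, 3)) = Add(Mul(20, Rational(91, 12)), Rational(140746, 3)) = Add(Rational(455, 3), Rational(140746, 3)) = 47067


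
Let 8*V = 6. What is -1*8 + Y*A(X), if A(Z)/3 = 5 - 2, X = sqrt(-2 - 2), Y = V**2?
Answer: -47/16 ≈ -2.9375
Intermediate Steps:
V = 3/4 (V = (1/8)*6 = 3/4 ≈ 0.75000)
Y = 9/16 (Y = (3/4)**2 = 9/16 ≈ 0.56250)
X = 2*I (X = sqrt(-4) = 2*I ≈ 2.0*I)
A(Z) = 9 (A(Z) = 3*(5 - 2) = 3*3 = 9)
-1*8 + Y*A(X) = -1*8 + (9/16)*9 = -8 + 81/16 = -47/16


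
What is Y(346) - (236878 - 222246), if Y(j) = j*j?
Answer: 105084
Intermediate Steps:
Y(j) = j²
Y(346) - (236878 - 222246) = 346² - (236878 - 222246) = 119716 - 1*14632 = 119716 - 14632 = 105084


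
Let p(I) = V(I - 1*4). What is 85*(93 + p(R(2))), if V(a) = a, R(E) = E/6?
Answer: 22780/3 ≈ 7593.3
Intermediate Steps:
R(E) = E/6 (R(E) = E*(⅙) = E/6)
p(I) = -4 + I (p(I) = I - 1*4 = I - 4 = -4 + I)
85*(93 + p(R(2))) = 85*(93 + (-4 + (⅙)*2)) = 85*(93 + (-4 + ⅓)) = 85*(93 - 11/3) = 85*(268/3) = 22780/3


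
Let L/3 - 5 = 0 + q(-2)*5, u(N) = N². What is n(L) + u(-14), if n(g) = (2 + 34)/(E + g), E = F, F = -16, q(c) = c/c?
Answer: 1390/7 ≈ 198.57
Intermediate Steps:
q(c) = 1
E = -16
L = 30 (L = 15 + 3*(0 + 1*5) = 15 + 3*(0 + 5) = 15 + 3*5 = 15 + 15 = 30)
n(g) = 36/(-16 + g) (n(g) = (2 + 34)/(-16 + g) = 36/(-16 + g))
n(L) + u(-14) = 36/(-16 + 30) + (-14)² = 36/14 + 196 = 36*(1/14) + 196 = 18/7 + 196 = 1390/7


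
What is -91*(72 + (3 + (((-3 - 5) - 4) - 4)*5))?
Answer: 455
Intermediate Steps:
-91*(72 + (3 + (((-3 - 5) - 4) - 4)*5)) = -91*(72 + (3 + ((-8 - 4) - 4)*5)) = -91*(72 + (3 + (-12 - 4)*5)) = -91*(72 + (3 - 16*5)) = -91*(72 + (3 - 80)) = -91*(72 - 77) = -91*(-5) = 455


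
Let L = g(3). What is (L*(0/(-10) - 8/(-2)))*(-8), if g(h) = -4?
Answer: 128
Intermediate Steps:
L = -4
(L*(0/(-10) - 8/(-2)))*(-8) = -4*(0/(-10) - 8/(-2))*(-8) = -4*(0*(-1/10) - 8*(-1/2))*(-8) = -4*(0 + 4)*(-8) = -4*4*(-8) = -16*(-8) = 128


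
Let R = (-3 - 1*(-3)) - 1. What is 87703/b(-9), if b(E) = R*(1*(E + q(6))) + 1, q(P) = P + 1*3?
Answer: 87703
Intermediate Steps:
q(P) = 3 + P (q(P) = P + 3 = 3 + P)
R = -1 (R = (-3 + 3) - 1 = 0 - 1 = -1)
b(E) = -8 - E (b(E) = -(E + (3 + 6)) + 1 = -(E + 9) + 1 = -(9 + E) + 1 = (-9 - E) + 1 = -8 - E)
87703/b(-9) = 87703/(-8 - 1*(-9)) = 87703/(-8 + 9) = 87703/1 = 87703*1 = 87703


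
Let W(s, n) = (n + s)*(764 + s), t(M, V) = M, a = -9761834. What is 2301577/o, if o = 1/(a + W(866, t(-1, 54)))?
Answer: -19222504121068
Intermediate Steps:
W(s, n) = (764 + s)*(n + s)
o = -1/8351884 (o = 1/(-9761834 + (866² + 764*(-1) + 764*866 - 1*866)) = 1/(-9761834 + (749956 - 764 + 661624 - 866)) = 1/(-9761834 + 1409950) = 1/(-8351884) = -1/8351884 ≈ -1.1973e-7)
2301577/o = 2301577/(-1/8351884) = 2301577*(-8351884) = -19222504121068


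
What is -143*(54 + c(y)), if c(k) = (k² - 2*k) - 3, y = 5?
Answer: -9438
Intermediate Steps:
c(k) = -3 + k² - 2*k
-143*(54 + c(y)) = -143*(54 + (-3 + 5² - 2*5)) = -143*(54 + (-3 + 25 - 10)) = -143*(54 + 12) = -143*66 = -9438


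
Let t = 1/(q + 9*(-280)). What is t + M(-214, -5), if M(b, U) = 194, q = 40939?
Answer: 7453287/38419 ≈ 194.00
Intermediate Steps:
t = 1/38419 (t = 1/(40939 + 9*(-280)) = 1/(40939 - 2520) = 1/38419 ≈ 2.6029e-5)
t + M(-214, -5) = 1/38419 + 194 = 7453287/38419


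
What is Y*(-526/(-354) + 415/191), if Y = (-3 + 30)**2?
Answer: 30056184/11269 ≈ 2667.2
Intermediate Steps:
Y = 729 (Y = 27**2 = 729)
Y*(-526/(-354) + 415/191) = 729*(-526/(-354) + 415/191) = 729*(-526*(-1/354) + 415*(1/191)) = 729*(263/177 + 415/191) = 729*(123688/33807) = 30056184/11269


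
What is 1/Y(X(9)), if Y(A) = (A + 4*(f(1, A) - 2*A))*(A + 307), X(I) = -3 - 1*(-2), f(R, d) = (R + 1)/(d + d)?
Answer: 1/918 ≈ 0.0010893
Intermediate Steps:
f(R, d) = (1 + R)/(2*d) (f(R, d) = (1 + R)/((2*d)) = (1 + R)*(1/(2*d)) = (1 + R)/(2*d))
X(I) = -1 (X(I) = -3 + 2 = -1)
Y(A) = (307 + A)*(-7*A + 4/A) (Y(A) = (A + 4*((1 + 1)/(2*A) - 2*A))*(A + 307) = (A + 4*((½)*2/A - 2*A))*(307 + A) = (A + 4*(1/A - 2*A))*(307 + A) = (A + (-8*A + 4/A))*(307 + A) = (-7*A + 4/A)*(307 + A) = (307 + A)*(-7*A + 4/A))
1/Y(X(9)) = 1/(4 - 2149*(-1) - 7*(-1)² + 1228/(-1)) = 1/(4 + 2149 - 7*1 + 1228*(-1)) = 1/(4 + 2149 - 7 - 1228) = 1/918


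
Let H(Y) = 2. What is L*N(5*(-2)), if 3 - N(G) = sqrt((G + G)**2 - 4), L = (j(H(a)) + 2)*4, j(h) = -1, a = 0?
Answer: 12 - 24*sqrt(11) ≈ -67.599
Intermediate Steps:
L = 4 (L = (-1 + 2)*4 = 1*4 = 4)
N(G) = 3 - sqrt(-4 + 4*G**2) (N(G) = 3 - sqrt((G + G)**2 - 4) = 3 - sqrt((2*G)**2 - 4) = 3 - sqrt(4*G**2 - 4) = 3 - sqrt(-4 + 4*G**2))
L*N(5*(-2)) = 4*(3 - 2*sqrt(-1 + (5*(-2))**2)) = 4*(3 - 2*sqrt(-1 + (-10)**2)) = 4*(3 - 2*sqrt(-1 + 100)) = 4*(3 - 6*sqrt(11)) = 12 - 24*sqrt(11)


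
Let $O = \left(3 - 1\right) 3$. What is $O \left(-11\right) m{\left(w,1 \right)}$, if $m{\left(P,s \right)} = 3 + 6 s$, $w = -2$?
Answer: $-594$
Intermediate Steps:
$O = 6$ ($O = 2 \cdot 3 = 6$)
$O \left(-11\right) m{\left(w,1 \right)} = 6 \left(-11\right) \left(3 + 6 \cdot 1\right) = - 66 \left(3 + 6\right) = \left(-66\right) 9 = -594$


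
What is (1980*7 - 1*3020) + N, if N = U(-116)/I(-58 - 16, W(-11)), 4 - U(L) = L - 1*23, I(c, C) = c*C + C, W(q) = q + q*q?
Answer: 7913187/730 ≈ 10840.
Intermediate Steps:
W(q) = q + q²
I(c, C) = C + C*c (I(c, C) = C*c + C = C + C*c)
U(L) = 27 - L (U(L) = 4 - (L - 1*23) = 4 - (L - 23) = 4 - (-23 + L) = 4 + (23 - L) = 27 - L)
N = -13/730 (N = (27 - 1*(-116))/(((-11*(1 - 11))*(1 + (-58 - 16)))) = (27 + 116)/(((-11*(-10))*(1 - 74))) = 143/((110*(-73))) = 143/(-8030) = 143*(-1/8030) = -13/730 ≈ -0.017808)
(1980*7 - 1*3020) + N = (1980*7 - 1*3020) - 13/730 = (13860 - 3020) - 13/730 = 10840 - 13/730 = 7913187/730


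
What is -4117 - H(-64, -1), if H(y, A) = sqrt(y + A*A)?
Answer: -4117 - 3*I*sqrt(7) ≈ -4117.0 - 7.9373*I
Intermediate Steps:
H(y, A) = sqrt(y + A**2)
-4117 - H(-64, -1) = -4117 - sqrt(-64 + (-1)**2) = -4117 - sqrt(-64 + 1) = -4117 - sqrt(-63) = -4117 - 3*I*sqrt(7)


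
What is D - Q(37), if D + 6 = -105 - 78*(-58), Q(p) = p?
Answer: 4376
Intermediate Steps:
D = 4413 (D = -6 + (-105 - 78*(-58)) = -6 + (-105 + 4524) = -6 + 4419 = 4413)
D - Q(37) = 4413 - 1*37 = 4413 - 37 = 4376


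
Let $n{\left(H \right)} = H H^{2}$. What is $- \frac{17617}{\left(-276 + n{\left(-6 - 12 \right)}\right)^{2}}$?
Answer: $- \frac{17617}{37307664} \approx -0.00047221$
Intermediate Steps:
$n{\left(H \right)} = H^{3}$
$- \frac{17617}{\left(-276 + n{\left(-6 - 12 \right)}\right)^{2}} = - \frac{17617}{\left(-276 + \left(-6 - 12\right)^{3}\right)^{2}} = - \frac{17617}{\left(-276 + \left(-18\right)^{3}\right)^{2}} = - \frac{17617}{\left(-276 - 5832\right)^{2}} = - \frac{17617}{\left(-6108\right)^{2}} = - \frac{17617}{37307664}$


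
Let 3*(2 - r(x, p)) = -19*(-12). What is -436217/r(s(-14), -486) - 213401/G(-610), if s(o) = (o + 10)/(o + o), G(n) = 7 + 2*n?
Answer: 544922895/89762 ≈ 6070.8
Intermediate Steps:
s(o) = (10 + o)/(2*o) (s(o) = (10 + o)/((2*o)) = (10 + o)*(1/(2*o)) = (10 + o)/(2*o))
r(x, p) = -74 (r(x, p) = 2 - (-19)*(-12)/3 = 2 - ⅓*228 = 2 - 76 = -74)
-436217/r(s(-14), -486) - 213401/G(-610) = -436217/(-74) - 213401/(7 + 2*(-610)) = -436217*(-1/74) - 213401/(7 - 1220) = 436217/74 - 213401/(-1213) = 436217/74 - 213401*(-1/1213) = 436217/74 + 213401/1213 = 544922895/89762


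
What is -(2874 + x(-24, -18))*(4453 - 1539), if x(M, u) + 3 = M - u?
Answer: -8348610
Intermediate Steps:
x(M, u) = -3 + M - u (x(M, u) = -3 + (M - u) = -3 + M - u)
-(2874 + x(-24, -18))*(4453 - 1539) = -(2874 + (-3 - 24 - 1*(-18)))*(4453 - 1539) = -(2874 + (-3 - 24 + 18))*2914 = -(2874 - 9)*2914 = -2865*2914 = -1*8348610 = -8348610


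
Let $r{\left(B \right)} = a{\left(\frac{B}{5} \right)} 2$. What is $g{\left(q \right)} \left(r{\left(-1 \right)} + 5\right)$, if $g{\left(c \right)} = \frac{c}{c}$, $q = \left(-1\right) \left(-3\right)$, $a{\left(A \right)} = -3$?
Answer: $-1$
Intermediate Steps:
$q = 3$
$g{\left(c \right)} = 1$
$r{\left(B \right)} = -6$ ($r{\left(B \right)} = \left(-3\right) 2 = -6$)
$g{\left(q \right)} \left(r{\left(-1 \right)} + 5\right) = 1 \left(-6 + 5\right) = 1 \left(-1\right) = -1$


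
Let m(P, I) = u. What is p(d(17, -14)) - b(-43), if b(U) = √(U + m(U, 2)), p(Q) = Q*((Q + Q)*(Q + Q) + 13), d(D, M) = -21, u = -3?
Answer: -37317 - I*√46 ≈ -37317.0 - 6.7823*I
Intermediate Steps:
m(P, I) = -3
p(Q) = Q*(13 + 4*Q²) (p(Q) = Q*((2*Q)*(2*Q) + 13) = Q*(4*Q² + 13) = Q*(13 + 4*Q²))
b(U) = √(-3 + U) (b(U) = √(U - 3) = √(-3 + U))
p(d(17, -14)) - b(-43) = -21*(13 + 4*(-21)²) - √(-3 - 43) = -21*(13 + 4*441) - √(-46) = -21*(13 + 1764) - I*√46 = -21*1777 - I*√46 = -37317 - I*√46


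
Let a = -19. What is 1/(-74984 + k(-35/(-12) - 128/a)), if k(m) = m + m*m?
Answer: -51984/3892622027 ≈ -1.3354e-5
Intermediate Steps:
k(m) = m + m**2
1/(-74984 + k(-35/(-12) - 128/a)) = 1/(-74984 + (-35/(-12) - 128/(-19))*(1 + (-35/(-12) - 128/(-19)))) = 1/(-74984 + (-35*(-1/12) - 128*(-1/19))*(1 + (-35*(-1/12) - 128*(-1/19)))) = 1/(-74984 + (35/12 + 128/19)*(1 + (35/12 + 128/19))) = 1/(-74984 + 2201*(1 + 2201/228)/228) = 1/(-74984 + (2201/228)*(2429/228)) = 1/(-74984 + 5346229/51984) = 1/(-3892622027/51984) = -51984/3892622027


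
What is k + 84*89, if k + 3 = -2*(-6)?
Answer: 7485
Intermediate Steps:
k = 9 (k = -3 - 2*(-6) = -3 + 12 = 9)
k + 84*89 = 9 + 84*89 = 9 + 7476 = 7485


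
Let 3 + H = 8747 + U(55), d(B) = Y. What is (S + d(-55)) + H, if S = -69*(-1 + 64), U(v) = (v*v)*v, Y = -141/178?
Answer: 30397275/178 ≈ 1.7077e+5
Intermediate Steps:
Y = -141/178 (Y = -141*1/178 = -141/178 ≈ -0.79214)
d(B) = -141/178
U(v) = v³ (U(v) = v²*v = v³)
H = 175119 (H = -3 + (8747 + 55³) = -3 + (8747 + 166375) = -3 + 175122 = 175119)
S = -4347 (S = -69*63 = -4347)
(S + d(-55)) + H = (-4347 - 141/178) + 175119 = -773907/178 + 175119 = 30397275/178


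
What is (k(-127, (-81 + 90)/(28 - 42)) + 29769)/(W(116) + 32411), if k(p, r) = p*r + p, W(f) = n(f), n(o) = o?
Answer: 416131/455378 ≈ 0.91381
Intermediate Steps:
W(f) = f
k(p, r) = p + p*r
(k(-127, (-81 + 90)/(28 - 42)) + 29769)/(W(116) + 32411) = (-127*(1 + (-81 + 90)/(28 - 42)) + 29769)/(116 + 32411) = (-127*(1 + 9/(-14)) + 29769)/32527 = (-127*(1 + 9*(-1/14)) + 29769)*(1/32527) = (-127*(1 - 9/14) + 29769)*(1/32527) = (-127*5/14 + 29769)*(1/32527) = (-635/14 + 29769)*(1/32527) = (416131/14)*(1/32527) = 416131/455378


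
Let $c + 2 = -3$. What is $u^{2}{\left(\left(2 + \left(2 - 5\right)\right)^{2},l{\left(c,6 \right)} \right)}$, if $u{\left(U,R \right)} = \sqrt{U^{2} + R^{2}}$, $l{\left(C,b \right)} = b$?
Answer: $37$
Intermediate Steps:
$c = -5$ ($c = -2 - 3 = -5$)
$u{\left(U,R \right)} = \sqrt{R^{2} + U^{2}}$
$u^{2}{\left(\left(2 + \left(2 - 5\right)\right)^{2},l{\left(c,6 \right)} \right)} = \left(\sqrt{6^{2} + \left(\left(2 + \left(2 - 5\right)\right)^{2}\right)^{2}}\right)^{2} = \left(\sqrt{36 + \left(\left(2 + \left(2 - 5\right)\right)^{2}\right)^{2}}\right)^{2} = \left(\sqrt{36 + \left(\left(2 - 3\right)^{2}\right)^{2}}\right)^{2} = \left(\sqrt{36 + \left(\left(-1\right)^{2}\right)^{2}}\right)^{2} = \left(\sqrt{36 + 1^{2}}\right)^{2} = \left(\sqrt{36 + 1}\right)^{2} = \left(\sqrt{37}\right)^{2} = 37$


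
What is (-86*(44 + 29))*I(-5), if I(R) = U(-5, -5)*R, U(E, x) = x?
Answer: -156950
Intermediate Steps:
I(R) = -5*R
(-86*(44 + 29))*I(-5) = (-86*(44 + 29))*(-5*(-5)) = -86*73*25 = -6278*25 = -156950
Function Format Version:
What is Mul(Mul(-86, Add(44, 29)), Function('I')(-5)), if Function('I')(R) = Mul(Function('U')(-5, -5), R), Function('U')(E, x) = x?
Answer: -156950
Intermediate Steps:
Function('I')(R) = Mul(-5, R)
Mul(Mul(-86, Add(44, 29)), Function('I')(-5)) = Mul(Mul(-86, Add(44, 29)), Mul(-5, -5)) = Mul(Mul(-86, 73), 25) = Mul(-6278, 25) = -156950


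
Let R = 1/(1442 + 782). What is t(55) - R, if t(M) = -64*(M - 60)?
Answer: 711679/2224 ≈ 320.00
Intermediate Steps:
t(M) = 3840 - 64*M (t(M) = -64*(-60 + M) = 3840 - 64*M)
R = 1/2224 ≈ 0.00044964
t(55) - R = (3840 - 64*55) - 1*1/2224 = (3840 - 3520) - 1/2224 = 320 - 1/2224 = 711679/2224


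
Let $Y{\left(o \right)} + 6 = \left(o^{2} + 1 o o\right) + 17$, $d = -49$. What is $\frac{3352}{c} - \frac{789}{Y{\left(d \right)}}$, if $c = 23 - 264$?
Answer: $- \frac{16323325}{1159933} \approx -14.073$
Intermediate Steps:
$Y{\left(o \right)} = 11 + 2 o^{2}$ ($Y{\left(o \right)} = -6 + \left(\left(o^{2} + 1 o o\right) + 17\right) = -6 + \left(\left(o^{2} + o o\right) + 17\right) = -6 + \left(\left(o^{2} + o^{2}\right) + 17\right) = -6 + \left(2 o^{2} + 17\right) = -6 + \left(17 + 2 o^{2}\right) = 11 + 2 o^{2}$)
$c = -241$ ($c = 23 - 264 = -241$)
$\frac{3352}{c} - \frac{789}{Y{\left(d \right)}} = \frac{3352}{-241} - \frac{789}{11 + 2 \left(-49\right)^{2}} = 3352 \left(- \frac{1}{241}\right) - \frac{789}{11 + 2 \cdot 2401} = - \frac{3352}{241} - \frac{789}{11 + 4802} = - \frac{3352}{241} - \frac{789}{4813} = - \frac{16323325}{1159933}$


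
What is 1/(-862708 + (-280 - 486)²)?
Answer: -1/275952 ≈ -3.6238e-6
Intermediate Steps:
1/(-862708 + (-280 - 486)²) = 1/(-862708 + (-766)²) = 1/(-862708 + 586756) = 1/(-275952) = -1/275952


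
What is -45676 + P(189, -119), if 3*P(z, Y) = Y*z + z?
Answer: -53110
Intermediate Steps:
P(z, Y) = z/3 + Y*z/3 (P(z, Y) = (Y*z + z)/3 = (z + Y*z)/3 = z/3 + Y*z/3)
-45676 + P(189, -119) = -45676 + (⅓)*189*(1 - 119) = -45676 + (⅓)*189*(-118) = -45676 - 7434 = -53110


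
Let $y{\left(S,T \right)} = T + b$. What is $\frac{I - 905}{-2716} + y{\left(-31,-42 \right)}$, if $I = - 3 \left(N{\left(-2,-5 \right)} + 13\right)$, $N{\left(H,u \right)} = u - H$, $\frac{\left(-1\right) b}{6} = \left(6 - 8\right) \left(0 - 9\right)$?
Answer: $- \frac{406465}{2716} \approx -149.66$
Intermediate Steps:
$b = -108$ ($b = - 6 \left(6 - 8\right) \left(0 - 9\right) = - 6 \left(\left(-2\right) \left(-9\right)\right) = \left(-6\right) 18 = -108$)
$y{\left(S,T \right)} = -108 + T$ ($y{\left(S,T \right)} = T - 108 = -108 + T$)
$I = -30$ ($I = - 3 \left(\left(-5 - -2\right) + 13\right) = - 3 \left(\left(-5 + 2\right) + 13\right) = - 3 \left(-3 + 13\right) = \left(-3\right) 10 = -30$)
$\frac{I - 905}{-2716} + y{\left(-31,-42 \right)} = \frac{-30 - 905}{-2716} - 150 = \left(-935\right) \left(- \frac{1}{2716}\right) - 150 = \frac{935}{2716} - 150 = - \frac{406465}{2716}$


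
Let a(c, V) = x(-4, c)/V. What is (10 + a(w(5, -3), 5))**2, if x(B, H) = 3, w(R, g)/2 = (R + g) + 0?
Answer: 2809/25 ≈ 112.36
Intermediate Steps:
w(R, g) = 2*R + 2*g (w(R, g) = 2*((R + g) + 0) = 2*(R + g) = 2*R + 2*g)
a(c, V) = 3/V
(10 + a(w(5, -3), 5))**2 = (10 + 3/5)**2 = (53/5)**2 = 2809/25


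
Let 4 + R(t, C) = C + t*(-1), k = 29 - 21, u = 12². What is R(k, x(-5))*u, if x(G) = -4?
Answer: -2304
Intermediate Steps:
u = 144
k = 8
R(t, C) = -4 + C - t (R(t, C) = -4 + (C + t*(-1)) = -4 + (C - t) = -4 + C - t)
R(k, x(-5))*u = (-4 - 4 - 1*8)*144 = (-4 - 4 - 8)*144 = -16*144 = -2304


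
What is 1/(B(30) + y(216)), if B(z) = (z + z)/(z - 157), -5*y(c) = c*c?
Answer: -635/5925612 ≈ -0.00010716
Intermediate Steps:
y(c) = -c**2/5 (y(c) = -c*c/5 = -c**2/5)
B(z) = 2*z/(-157 + z) (B(z) = (2*z)/(-157 + z) = 2*z/(-157 + z))
1/(B(30) + y(216)) = 1/(2*30/(-157 + 30) - 1/5*216**2) = 1/(2*30/(-127) - 1/5*46656) = 1/(2*30*(-1/127) - 46656/5) = 1/(-60/127 - 46656/5) = 1/(-5925612/635) = -635/5925612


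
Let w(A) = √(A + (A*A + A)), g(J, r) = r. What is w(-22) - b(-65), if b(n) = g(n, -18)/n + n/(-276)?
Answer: -9193/17940 + 2*√110 ≈ 20.464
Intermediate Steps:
b(n) = -18/n - n/276 (b(n) = -18/n + n/(-276) = -18/n + n*(-1/276) = -18/n - n/276)
w(A) = √(A² + 2*A) (w(A) = √(A + (A² + A)) = √(A + (A + A²)) = √(A² + 2*A))
w(-22) - b(-65) = √(-22*(2 - 22)) - (-18/(-65) - 1/276*(-65)) = √(-22*(-20)) - (-18*(-1/65) + 65/276) = √440 - (18/65 + 65/276) = 2*√110 - 1*9193/17940 = 2*√110 - 9193/17940 = -9193/17940 + 2*√110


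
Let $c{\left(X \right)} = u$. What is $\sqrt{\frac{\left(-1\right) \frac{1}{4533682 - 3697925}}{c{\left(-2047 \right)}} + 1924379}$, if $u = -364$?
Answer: $\frac{\sqrt{263455170218388877939}}{11700598} \approx 1387.2$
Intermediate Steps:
$c{\left(X \right)} = -364$
$\sqrt{\frac{\left(-1\right) \frac{1}{4533682 - 3697925}}{c{\left(-2047 \right)}} + 1924379} = \sqrt{\frac{\left(-1\right) \frac{1}{4533682 - 3697925}}{-364} + 1924379} = \sqrt{- \frac{1}{835757} \left(- \frac{1}{364}\right) + 1924379} = \sqrt{\left(-1\right) \frac{1}{835757} \left(- \frac{1}{364}\right) + 1924379} = \sqrt{\left(- \frac{1}{835757}\right) \left(- \frac{1}{364}\right) + 1924379} = \sqrt{\frac{1}{304215548} + 1924379} = \sqrt{\frac{585426012044693}{304215548}} = \frac{\sqrt{263455170218388877939}}{11700598}$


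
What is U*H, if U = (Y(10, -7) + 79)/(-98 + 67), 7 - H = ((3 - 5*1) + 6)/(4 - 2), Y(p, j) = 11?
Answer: -450/31 ≈ -14.516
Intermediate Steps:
H = 5 (H = 7 - ((3 - 5*1) + 6)/(4 - 2) = 7 - ((3 - 5) + 6)/2 = 7 - (-2 + 6)/2 = 7 - 4/2 = 7 - 1*2 = 7 - 2 = 5)
U = -90/31 (U = (11 + 79)/(-98 + 67) = 90/(-31) = 90*(-1/31) = -90/31 ≈ -2.9032)
U*H = -90/31*5 = -450/31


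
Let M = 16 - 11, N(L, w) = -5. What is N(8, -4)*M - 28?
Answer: -53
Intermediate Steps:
M = 5
N(8, -4)*M - 28 = -5*5 - 28 = -25 - 28 = -53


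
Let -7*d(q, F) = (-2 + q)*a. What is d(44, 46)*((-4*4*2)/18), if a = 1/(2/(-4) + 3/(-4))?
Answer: -128/15 ≈ -8.5333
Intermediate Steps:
a = -⅘ (a = 1/(2*(-¼) + 3*(-¼)) = 1/(-½ - ¾) = 1/(-5/4) = -⅘ ≈ -0.80000)
d(q, F) = -8/35 + 4*q/35 (d(q, F) = -(-2 + q)*(-4)/(7*5) = -(8/5 - 4*q/5)/7 = -8/35 + 4*q/35)
d(44, 46)*((-4*4*2)/18) = (-8/35 + (4/35)*44)*((-4*4*2)/18) = (-8/35 + 176/35)*(-16*2*(1/18)) = 24*(-32*1/18)/5 = (24/5)*(-16/9) = -128/15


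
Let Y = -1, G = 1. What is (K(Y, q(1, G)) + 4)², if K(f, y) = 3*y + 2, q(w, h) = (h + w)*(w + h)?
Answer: 324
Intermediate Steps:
q(w, h) = (h + w)² (q(w, h) = (h + w)*(h + w) = (h + w)²)
K(f, y) = 2 + 3*y
(K(Y, q(1, G)) + 4)² = ((2 + 3*(1 + 1)²) + 4)² = ((2 + 3*2²) + 4)² = ((2 + 3*4) + 4)² = ((2 + 12) + 4)² = (14 + 4)² = 18² = 324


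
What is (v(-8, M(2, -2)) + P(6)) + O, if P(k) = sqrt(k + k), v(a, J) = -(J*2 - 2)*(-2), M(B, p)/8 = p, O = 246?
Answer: 178 + 2*sqrt(3) ≈ 181.46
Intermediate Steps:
M(B, p) = 8*p
v(a, J) = -4 + 4*J (v(a, J) = -(2*J - 2)*(-2) = -(-2 + 2*J)*(-2) = (2 - 2*J)*(-2) = -4 + 4*J)
P(k) = sqrt(2)*sqrt(k) (P(k) = sqrt(2*k) = sqrt(2)*sqrt(k))
(v(-8, M(2, -2)) + P(6)) + O = ((-4 + 4*(8*(-2))) + sqrt(2)*sqrt(6)) + 246 = ((-4 + 4*(-16)) + 2*sqrt(3)) + 246 = ((-4 - 64) + 2*sqrt(3)) + 246 = (-68 + 2*sqrt(3)) + 246 = 178 + 2*sqrt(3)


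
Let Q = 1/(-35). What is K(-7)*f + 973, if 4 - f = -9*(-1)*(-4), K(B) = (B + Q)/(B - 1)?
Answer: 7057/7 ≈ 1008.1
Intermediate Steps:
Q = -1/35 ≈ -0.028571
K(B) = (-1/35 + B)/(-1 + B) (K(B) = (B - 1/35)/(B - 1) = (-1/35 + B)/(-1 + B))
f = 40 (f = 4 - (-9*(-1))*(-4) = 4 - 9*(-4) = 4 - 1*(-36) = 4 + 36 = 40)
K(-7)*f + 973 = ((-1/35 - 7)/(-1 - 7))*40 + 973 = (-246/35/(-8))*40 + 973 = -⅛*(-246/35)*40 + 973 = (123/140)*40 + 973 = 246/7 + 973 = 7057/7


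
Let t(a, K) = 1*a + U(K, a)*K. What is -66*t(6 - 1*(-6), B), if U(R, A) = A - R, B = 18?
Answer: 6336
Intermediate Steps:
t(a, K) = a + K*(a - K) (t(a, K) = 1*a + (a - K)*K = a + K*(a - K))
-66*t(6 - 1*(-6), B) = -66*((6 - 1*(-6)) - 1*18*(18 - (6 - 1*(-6)))) = -66*((6 + 6) - 1*18*(18 - (6 + 6))) = -66*(12 - 1*18*(18 - 1*12)) = -66*(12 - 1*18*(18 - 12)) = -66*(12 - 1*18*6) = -66*(12 - 108) = -66*(-96) = 6336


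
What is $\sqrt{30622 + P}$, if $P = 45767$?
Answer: $\sqrt{76389} \approx 276.39$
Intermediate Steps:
$\sqrt{30622 + P} = \sqrt{30622 + 45767} = \sqrt{76389}$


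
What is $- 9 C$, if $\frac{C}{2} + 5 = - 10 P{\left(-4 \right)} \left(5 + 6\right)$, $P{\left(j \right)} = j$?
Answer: $-7830$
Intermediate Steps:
$C = 870$ ($C = -10 + 2 \left(-10\right) \left(-4\right) \left(5 + 6\right) = -10 + 2 \cdot 40 \cdot 11 = -10 + 2 \cdot 440 = -10 + 880 = 870$)
$- 9 C = \left(-9\right) 870 = -7830$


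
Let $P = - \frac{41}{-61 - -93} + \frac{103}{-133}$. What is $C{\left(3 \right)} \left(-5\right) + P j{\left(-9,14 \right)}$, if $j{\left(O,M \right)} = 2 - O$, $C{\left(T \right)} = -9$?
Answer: $\frac{95281}{4256} \approx 22.387$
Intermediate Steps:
$P = - \frac{8749}{4256}$ ($P = - \frac{41}{-61 + 93} + 103 \left(- \frac{1}{133}\right) = - \frac{41}{32} - \frac{103}{133} = - \frac{8749}{4256} \approx -2.0557$)
$C{\left(3 \right)} \left(-5\right) + P j{\left(-9,14 \right)} = \left(-9\right) \left(-5\right) - \frac{8749 \left(2 - -9\right)}{4256} = 45 - \frac{8749 \left(2 + 9\right)}{4256} = 45 - \frac{96239}{4256} = \frac{95281}{4256}$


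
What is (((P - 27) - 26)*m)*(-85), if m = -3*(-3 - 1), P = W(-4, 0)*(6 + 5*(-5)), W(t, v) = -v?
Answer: 54060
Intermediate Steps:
P = 0 (P = (-1*0)*(6 + 5*(-5)) = 0*(6 - 25) = 0*(-19) = 0)
m = 12 (m = -3*(-4) = 12)
(((P - 27) - 26)*m)*(-85) = (((0 - 27) - 26)*12)*(-85) = ((-27 - 26)*12)*(-85) = -53*12*(-85) = -636*(-85) = 54060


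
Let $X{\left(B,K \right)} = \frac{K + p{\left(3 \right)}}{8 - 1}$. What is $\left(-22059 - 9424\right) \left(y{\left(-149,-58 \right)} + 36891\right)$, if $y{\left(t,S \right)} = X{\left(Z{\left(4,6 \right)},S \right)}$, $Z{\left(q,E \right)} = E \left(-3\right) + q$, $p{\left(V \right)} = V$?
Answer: $- \frac{8128343906}{7} \approx -1.1612 \cdot 10^{9}$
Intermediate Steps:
$Z{\left(q,E \right)} = q - 3 E$ ($Z{\left(q,E \right)} = - 3 E + q = q - 3 E$)
$X{\left(B,K \right)} = \frac{3}{7} + \frac{K}{7}$ ($X{\left(B,K \right)} = \frac{K + 3}{8 - 1} = \frac{3 + K}{7} = \left(3 + K\right) \frac{1}{7} = \frac{3}{7} + \frac{K}{7}$)
$y{\left(t,S \right)} = \frac{3}{7} + \frac{S}{7}$
$\left(-22059 - 9424\right) \left(y{\left(-149,-58 \right)} + 36891\right) = \left(-22059 - 9424\right) \left(\left(\frac{3}{7} + \frac{1}{7} \left(-58\right)\right) + 36891\right) = - 31483 \left(\left(\frac{3}{7} - \frac{58}{7}\right) + 36891\right) = - 31483 \left(- \frac{55}{7} + 36891\right) = \left(-31483\right) \frac{258182}{7} = - \frac{8128343906}{7}$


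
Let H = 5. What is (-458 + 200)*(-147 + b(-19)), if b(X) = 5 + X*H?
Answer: 61146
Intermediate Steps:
b(X) = 5 + 5*X (b(X) = 5 + X*5 = 5 + 5*X)
(-458 + 200)*(-147 + b(-19)) = (-458 + 200)*(-147 + (5 + 5*(-19))) = -258*(-147 + (5 - 95)) = -258*(-147 - 90) = -258*(-237) = 61146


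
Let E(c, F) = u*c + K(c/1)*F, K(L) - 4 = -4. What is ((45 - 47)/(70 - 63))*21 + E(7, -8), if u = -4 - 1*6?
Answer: -76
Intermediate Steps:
K(L) = 0 (K(L) = 4 - 4 = 0)
u = -10 (u = -4 - 6 = -10)
E(c, F) = -10*c (E(c, F) = -10*c + 0*F = -10*c + 0 = -10*c)
((45 - 47)/(70 - 63))*21 + E(7, -8) = ((45 - 47)/(70 - 63))*21 - 10*7 = -2/7*21 - 70 = -6 - 70 = -76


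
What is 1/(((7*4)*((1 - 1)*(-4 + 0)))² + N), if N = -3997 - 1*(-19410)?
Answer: 1/15413 ≈ 6.4880e-5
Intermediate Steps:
N = 15413 (N = -3997 + 19410 = 15413)
1/(((7*4)*((1 - 1)*(-4 + 0)))² + N) = 1/(((7*4)*((1 - 1)*(-4 + 0)))² + 15413) = 1/((28*(0*(-4)))² + 15413) = 1/((28*0)² + 15413) = 1/(0² + 15413) = 1/(0 + 15413) = 1/15413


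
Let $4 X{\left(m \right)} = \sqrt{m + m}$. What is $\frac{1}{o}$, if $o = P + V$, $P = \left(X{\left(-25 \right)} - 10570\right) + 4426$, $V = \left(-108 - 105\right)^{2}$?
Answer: $\frac{12552}{492352201} - \frac{2 i \sqrt{2}}{2461761005} \approx 2.5494 \cdot 10^{-5} - 1.1489 \cdot 10^{-9} i$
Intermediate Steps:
$X{\left(m \right)} = \frac{\sqrt{2} \sqrt{m}}{4}$ ($X{\left(m \right)} = \frac{\sqrt{m + m}}{4} = \frac{\sqrt{2 m}}{4} = \frac{\sqrt{2} \sqrt{m}}{4}$)
$V = 45369$ ($V = \left(-213\right)^{2} = 45369$)
$P = -6144 + \frac{5 i \sqrt{2}}{4}$ ($P = \left(\frac{\sqrt{2} \sqrt{-25}}{4} - 10570\right) + 4426 = \left(\frac{\sqrt{2} \cdot 5 i}{4} - 10570\right) + 4426 = \left(\frac{5 i \sqrt{2}}{4} - 10570\right) + 4426 = \left(-10570 + \frac{5 i \sqrt{2}}{4}\right) + 4426 = -6144 + \frac{5 i \sqrt{2}}{4} \approx -6144.0 + 1.7678 i$)
$o = 39225 + \frac{5 i \sqrt{2}}{4}$ ($o = \left(-6144 + \frac{5 i \sqrt{2}}{4}\right) + 45369 = 39225 + \frac{5 i \sqrt{2}}{4} \approx 39225.0 + 1.7678 i$)
$\frac{1}{o} = \frac{1}{39225 + \frac{5 i \sqrt{2}}{4}}$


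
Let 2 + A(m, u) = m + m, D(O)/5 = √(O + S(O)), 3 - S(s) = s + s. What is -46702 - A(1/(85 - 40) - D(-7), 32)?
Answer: -2101502/45 + 10*√10 ≈ -46668.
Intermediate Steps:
S(s) = 3 - 2*s (S(s) = 3 - (s + s) = 3 - 2*s)
D(O) = 5*√(3 - O) (D(O) = 5*√(O + (3 - 2*O)) = 5*√(3 - O))
A(m, u) = -2 + 2*m (A(m, u) = -2 + (m + m) = -2 + 2*m)
-46702 - A(1/(85 - 40) - D(-7), 32) = -46702 - (-2 + 2*(1/(85 - 40) - 5*√(3 - 1*(-7)))) = -46702 - (-2 + 2*(1/45 - 5*√(3 + 7))) = -46702 - (-2 + 2*(1/45 - 5*√10)) = -46702 - (-2 + (2/45 - 10*√10)) = -46702 - (-88/45 - 10*√10) = -46702 + (88/45 + 10*√10) = -2101502/45 + 10*√10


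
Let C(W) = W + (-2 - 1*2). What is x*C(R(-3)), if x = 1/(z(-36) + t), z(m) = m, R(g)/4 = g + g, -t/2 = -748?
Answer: -7/365 ≈ -0.019178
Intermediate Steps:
t = 1496 (t = -2*(-748) = 1496)
R(g) = 8*g (R(g) = 4*(g + g) = 4*(2*g) = 8*g)
C(W) = -4 + W (C(W) = W + (-2 - 2) = W - 4 = -4 + W)
x = 1/1460 (x = 1/(-36 + 1496) = 1/1460 ≈ 0.00068493)
x*C(R(-3)) = (-4 + 8*(-3))/1460 = (-4 - 24)/1460 = (1/1460)*(-28) = -7/365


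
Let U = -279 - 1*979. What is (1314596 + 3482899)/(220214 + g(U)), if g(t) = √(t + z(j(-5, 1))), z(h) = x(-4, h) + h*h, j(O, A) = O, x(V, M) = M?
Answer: 19564362295/898040871 - 177685*I*√1238/1796081742 ≈ 21.786 - 0.0034808*I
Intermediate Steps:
U = -1258 (U = -279 - 979 = -1258)
z(h) = h + h² (z(h) = h + h*h = h + h²)
g(t) = √(20 + t) (g(t) = √(t - 5*(1 - 5)) = √(t - 5*(-4)) = √(t + 20) = √(20 + t))
(1314596 + 3482899)/(220214 + g(U)) = (1314596 + 3482899)/(220214 + √(20 - 1258)) = 4797495/(220214 + √(-1238)) = 4797495/(220214 + I*√1238)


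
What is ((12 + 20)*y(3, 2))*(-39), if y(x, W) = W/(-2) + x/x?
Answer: 0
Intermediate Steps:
y(x, W) = 1 - W/2 (y(x, W) = W*(-1/2) + 1 = -W/2 + 1 = 1 - W/2)
((12 + 20)*y(3, 2))*(-39) = ((12 + 20)*(1 - 1/2*2))*(-39) = (32*(1 - 1))*(-39) = (32*0)*(-39) = 0*(-39) = 0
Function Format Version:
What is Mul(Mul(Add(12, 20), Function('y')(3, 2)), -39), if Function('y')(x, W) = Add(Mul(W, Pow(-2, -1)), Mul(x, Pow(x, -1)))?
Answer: 0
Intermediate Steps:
Function('y')(x, W) = Add(1, Mul(Rational(-1, 2), W)) (Function('y')(x, W) = Add(Mul(W, Rational(-1, 2)), 1) = Add(Mul(Rational(-1, 2), W), 1) = Add(1, Mul(Rational(-1, 2), W)))
Mul(Mul(Add(12, 20), Function('y')(3, 2)), -39) = Mul(Mul(Add(12, 20), Add(1, Mul(Rational(-1, 2), 2))), -39) = Mul(Mul(32, Add(1, -1)), -39) = Mul(Mul(32, 0), -39) = Mul(0, -39) = 0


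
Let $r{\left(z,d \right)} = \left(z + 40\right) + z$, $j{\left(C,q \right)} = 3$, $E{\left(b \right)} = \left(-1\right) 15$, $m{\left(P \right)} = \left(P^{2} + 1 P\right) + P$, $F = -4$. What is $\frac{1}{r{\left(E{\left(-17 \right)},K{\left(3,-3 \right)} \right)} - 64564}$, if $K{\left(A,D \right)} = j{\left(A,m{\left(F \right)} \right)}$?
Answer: $- \frac{1}{64554} \approx -1.5491 \cdot 10^{-5}$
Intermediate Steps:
$m{\left(P \right)} = P^{2} + 2 P$ ($m{\left(P \right)} = \left(P^{2} + P\right) + P = \left(P + P^{2}\right) + P = P^{2} + 2 P$)
$E{\left(b \right)} = -15$
$K{\left(A,D \right)} = 3$
$r{\left(z,d \right)} = 40 + 2 z$ ($r{\left(z,d \right)} = \left(40 + z\right) + z = 40 + 2 z$)
$\frac{1}{r{\left(E{\left(-17 \right)},K{\left(3,-3 \right)} \right)} - 64564} = \frac{1}{\left(40 + 2 \left(-15\right)\right) - 64564} = \frac{1}{\left(40 - 30\right) - 64564} = \frac{1}{10 - 64564} = \frac{1}{-64554} = - \frac{1}{64554}$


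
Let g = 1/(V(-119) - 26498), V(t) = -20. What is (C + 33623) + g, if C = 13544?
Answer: 1250774505/26518 ≈ 47167.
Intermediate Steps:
g = -1/26518 (g = 1/(-20 - 26498) = 1/(-26518) = -1/26518 ≈ -3.7710e-5)
(C + 33623) + g = (13544 + 33623) - 1/26518 = 47167 - 1/26518 = 1250774505/26518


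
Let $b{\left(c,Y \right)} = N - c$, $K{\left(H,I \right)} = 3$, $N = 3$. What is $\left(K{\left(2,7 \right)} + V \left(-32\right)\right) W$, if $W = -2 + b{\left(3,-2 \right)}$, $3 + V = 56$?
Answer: $3386$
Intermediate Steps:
$V = 53$ ($V = -3 + 56 = 53$)
$b{\left(c,Y \right)} = 3 - c$
$W = -2$ ($W = -2 + \left(3 - 3\right) = -2 + 0 = -2$)
$\left(K{\left(2,7 \right)} + V \left(-32\right)\right) W = \left(3 + 53 \left(-32\right)\right) \left(-2\right) = \left(3 - 1696\right) \left(-2\right) = \left(-1693\right) \left(-2\right) = 3386$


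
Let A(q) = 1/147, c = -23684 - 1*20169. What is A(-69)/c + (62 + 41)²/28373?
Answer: 68389733746/182903451843 ≈ 0.37391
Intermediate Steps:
c = -43853 (c = -23684 - 20169 = -43853)
A(q) = 1/147
A(-69)/c + (62 + 41)²/28373 = (1/147)/(-43853) + (62 + 41)²/28373 = (1/147)*(-1/43853) + 103²*(1/28373) = -1/6446391 + 10609*(1/28373) = -1/6446391 + 10609/28373 = 68389733746/182903451843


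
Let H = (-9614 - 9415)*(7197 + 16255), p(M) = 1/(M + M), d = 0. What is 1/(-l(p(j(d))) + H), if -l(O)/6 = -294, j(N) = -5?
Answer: -1/446269872 ≈ -2.2408e-9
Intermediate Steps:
p(M) = 1/(2*M)
l(O) = 1764 (l(O) = -6*(-294) = 1764)
H = -446268108 (H = -19029*23452 = -446268108)
1/(-l(p(j(d))) + H) = 1/(-1*1764 - 446268108) = 1/(-1764 - 446268108) = 1/(-446269872) = -1/446269872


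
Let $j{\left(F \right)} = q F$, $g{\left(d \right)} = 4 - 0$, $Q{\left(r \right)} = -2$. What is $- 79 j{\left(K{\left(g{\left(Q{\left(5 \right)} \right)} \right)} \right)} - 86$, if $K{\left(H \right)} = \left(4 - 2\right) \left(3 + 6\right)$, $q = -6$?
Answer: $8446$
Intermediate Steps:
$g{\left(d \right)} = 4$ ($g{\left(d \right)} = 4 + 0 = 4$)
$K{\left(H \right)} = 18$ ($K{\left(H \right)} = 2 \cdot 9 = 18$)
$j{\left(F \right)} = - 6 F$
$- 79 j{\left(K{\left(g{\left(Q{\left(5 \right)} \right)} \right)} \right)} - 86 = - 79 \left(\left(-6\right) 18\right) - 86 = \left(-79\right) \left(-108\right) - 86 = 8532 - 86 = 8446$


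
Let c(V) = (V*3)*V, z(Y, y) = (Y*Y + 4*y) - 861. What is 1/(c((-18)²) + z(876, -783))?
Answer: 1/1078311 ≈ 9.2738e-7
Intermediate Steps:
z(Y, y) = -861 + Y² + 4*y (z(Y, y) = (Y² + 4*y) - 861 = -861 + Y² + 4*y)
c(V) = 3*V² (c(V) = (3*V)*V = 3*V²)
1/(c((-18)²) + z(876, -783)) = 1/(3*((-18)²)² + (-861 + 876² + 4*(-783))) = 1/(3*324² + (-861 + 767376 - 3132)) = 1/(3*104976 + 763383) = 1/(314928 + 763383) = 1/1078311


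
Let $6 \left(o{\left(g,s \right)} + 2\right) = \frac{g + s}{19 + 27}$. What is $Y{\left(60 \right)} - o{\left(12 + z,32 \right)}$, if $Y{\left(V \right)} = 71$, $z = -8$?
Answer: $\frac{1676}{23} \approx 72.87$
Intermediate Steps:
$o{\left(g,s \right)} = -2 + \frac{g}{276} + \frac{s}{276}$ ($o{\left(g,s \right)} = -2 + \frac{\left(g + s\right) \frac{1}{19 + 27}}{6} = -2 + \frac{\left(g + s\right) \frac{1}{46}}{6} = -2 + \frac{\frac{g}{46} + \frac{s}{46}}{6} = -2 + \left(\frac{g}{276} + \frac{s}{276}\right) = -2 + \frac{g}{276} + \frac{s}{276}$)
$Y{\left(60 \right)} - o{\left(12 + z,32 \right)} = 71 - \left(-2 + \frac{12 - 8}{276} + \frac{1}{276} \cdot 32\right) = 71 - \left(-2 + \frac{1}{276} \cdot 4 + \frac{8}{69}\right) = 71 - \left(-2 + \frac{1}{69} + \frac{8}{69}\right) = 71 - - \frac{43}{23} = 71 + \frac{43}{23} = \frac{1676}{23}$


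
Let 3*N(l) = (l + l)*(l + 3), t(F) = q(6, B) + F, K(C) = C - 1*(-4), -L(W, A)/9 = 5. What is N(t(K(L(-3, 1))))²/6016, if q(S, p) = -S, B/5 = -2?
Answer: 5687/18 ≈ 315.94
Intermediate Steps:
L(W, A) = -45 (L(W, A) = -9*5 = -45)
B = -10 (B = 5*(-2) = -10)
K(C) = 4 + C (K(C) = C + 4 = 4 + C)
t(F) = -6 + F (t(F) = -1*6 + F = -6 + F)
N(l) = 2*l*(3 + l)/3 (N(l) = ((l + l)*(l + 3))/3 = ((2*l)*(3 + l))/3 = (2*l*(3 + l))/3 = 2*l*(3 + l)/3)
N(t(K(L(-3, 1))))²/6016 = (2*(-6 + (4 - 45))*(3 + (-6 + (4 - 45)))/3)²/6016 = (2*(-6 - 41)*(3 + (-6 - 41))/3)²*(1/6016) = ((⅔)*(-47)*(3 - 47))²*(1/6016) = ((⅔)*(-47)*(-44))²*(1/6016) = (4136/3)²*(1/6016) = (17106496/9)*(1/6016) = 5687/18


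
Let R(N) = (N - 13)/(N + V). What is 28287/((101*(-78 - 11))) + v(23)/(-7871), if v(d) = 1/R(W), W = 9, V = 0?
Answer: -890507007/283009676 ≈ -3.1466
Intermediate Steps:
R(N) = (-13 + N)/N (R(N) = (N - 13)/(N + 0) = (-13 + N)/N)
v(d) = -9/4 (v(d) = 1/((-13 + 9)/9) = 1/((⅑)*(-4)) = 1/(-4/9) = -9/4)
28287/((101*(-78 - 11))) + v(23)/(-7871) = 28287/((101*(-78 - 11))) - 9/4/(-7871) = 28287/((101*(-89))) - 9/4*(-1/7871) = 28287/(-8989) + 9/31484 = 28287*(-1/8989) + 9/31484 = -28287/8989 + 9/31484 = -890507007/283009676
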